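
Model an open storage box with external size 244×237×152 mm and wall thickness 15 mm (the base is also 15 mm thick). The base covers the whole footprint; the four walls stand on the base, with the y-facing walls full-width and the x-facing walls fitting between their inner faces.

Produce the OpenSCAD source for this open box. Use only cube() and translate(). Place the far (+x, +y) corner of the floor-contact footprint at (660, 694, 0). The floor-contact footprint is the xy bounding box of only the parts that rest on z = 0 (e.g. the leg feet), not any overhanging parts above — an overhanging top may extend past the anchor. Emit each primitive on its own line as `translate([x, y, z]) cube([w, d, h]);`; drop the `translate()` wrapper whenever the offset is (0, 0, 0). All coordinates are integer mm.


translate([416, 457, 0]) cube([244, 237, 15]);
translate([416, 457, 15]) cube([244, 15, 137]);
translate([416, 679, 15]) cube([244, 15, 137]);
translate([416, 472, 15]) cube([15, 207, 137]);
translate([645, 472, 15]) cube([15, 207, 137]);


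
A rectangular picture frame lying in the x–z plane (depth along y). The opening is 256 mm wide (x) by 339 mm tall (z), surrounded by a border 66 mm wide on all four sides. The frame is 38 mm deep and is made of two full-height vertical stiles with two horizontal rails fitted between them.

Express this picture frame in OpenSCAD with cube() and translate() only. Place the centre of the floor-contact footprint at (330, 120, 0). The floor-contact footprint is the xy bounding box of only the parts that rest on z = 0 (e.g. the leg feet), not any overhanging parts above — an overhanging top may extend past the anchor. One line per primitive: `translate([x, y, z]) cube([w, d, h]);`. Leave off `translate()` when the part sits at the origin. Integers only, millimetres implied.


translate([136, 101, 0]) cube([66, 38, 471]);
translate([458, 101, 0]) cube([66, 38, 471]);
translate([202, 101, 0]) cube([256, 38, 66]);
translate([202, 101, 405]) cube([256, 38, 66]);


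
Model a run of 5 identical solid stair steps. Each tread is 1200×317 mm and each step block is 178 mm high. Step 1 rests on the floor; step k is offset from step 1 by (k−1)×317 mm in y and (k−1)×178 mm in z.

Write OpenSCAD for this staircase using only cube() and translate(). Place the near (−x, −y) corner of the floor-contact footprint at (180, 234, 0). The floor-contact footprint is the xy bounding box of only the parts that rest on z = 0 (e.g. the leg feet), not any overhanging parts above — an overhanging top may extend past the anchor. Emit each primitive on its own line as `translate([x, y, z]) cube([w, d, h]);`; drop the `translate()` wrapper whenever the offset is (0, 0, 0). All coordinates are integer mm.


translate([180, 234, 0]) cube([1200, 317, 178]);
translate([180, 551, 178]) cube([1200, 317, 178]);
translate([180, 868, 356]) cube([1200, 317, 178]);
translate([180, 1185, 534]) cube([1200, 317, 178]);
translate([180, 1502, 712]) cube([1200, 317, 178]);


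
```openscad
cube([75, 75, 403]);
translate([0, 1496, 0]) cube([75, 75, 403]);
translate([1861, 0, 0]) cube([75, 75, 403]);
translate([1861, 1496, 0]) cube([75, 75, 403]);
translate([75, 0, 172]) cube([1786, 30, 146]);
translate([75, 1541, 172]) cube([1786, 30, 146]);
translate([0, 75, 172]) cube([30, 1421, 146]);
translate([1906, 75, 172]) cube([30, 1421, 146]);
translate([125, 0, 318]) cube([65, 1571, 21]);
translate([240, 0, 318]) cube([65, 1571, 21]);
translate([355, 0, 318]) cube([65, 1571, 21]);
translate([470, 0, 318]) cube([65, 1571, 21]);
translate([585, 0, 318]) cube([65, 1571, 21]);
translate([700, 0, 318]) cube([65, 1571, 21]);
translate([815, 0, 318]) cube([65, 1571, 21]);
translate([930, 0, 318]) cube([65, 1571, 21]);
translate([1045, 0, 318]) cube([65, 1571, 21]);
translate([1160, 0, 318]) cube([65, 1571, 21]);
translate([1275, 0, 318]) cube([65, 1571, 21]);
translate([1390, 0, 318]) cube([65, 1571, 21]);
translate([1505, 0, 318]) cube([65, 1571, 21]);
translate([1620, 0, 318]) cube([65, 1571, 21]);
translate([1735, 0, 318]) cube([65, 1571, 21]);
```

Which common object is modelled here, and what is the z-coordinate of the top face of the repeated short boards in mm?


A bed frame. The slat-top height is 339 mm.

Four posts, four rails, and a row of slats — a bed frame. Slats sit on the rails at z = 172 + 146 = 318; with slat thickness 21, the top is 339 mm.


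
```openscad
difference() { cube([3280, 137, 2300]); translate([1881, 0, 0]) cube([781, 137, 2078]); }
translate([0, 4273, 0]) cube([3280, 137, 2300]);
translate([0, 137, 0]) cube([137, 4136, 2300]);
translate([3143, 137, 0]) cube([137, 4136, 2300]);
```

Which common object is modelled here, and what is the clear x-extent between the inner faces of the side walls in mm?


A single room. The interior width is 3006 mm.

Four walls enclosing a rectangle with a door in the front wall — a room. Outside width 3280 minus two 137 mm walls gives 3006 mm.


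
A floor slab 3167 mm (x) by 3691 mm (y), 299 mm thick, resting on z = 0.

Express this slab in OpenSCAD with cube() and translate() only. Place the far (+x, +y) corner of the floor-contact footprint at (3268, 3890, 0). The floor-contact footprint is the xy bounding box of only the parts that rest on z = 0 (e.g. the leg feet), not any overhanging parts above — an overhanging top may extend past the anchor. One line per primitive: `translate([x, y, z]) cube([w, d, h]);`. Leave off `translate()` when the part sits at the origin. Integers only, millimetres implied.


translate([101, 199, 0]) cube([3167, 3691, 299]);


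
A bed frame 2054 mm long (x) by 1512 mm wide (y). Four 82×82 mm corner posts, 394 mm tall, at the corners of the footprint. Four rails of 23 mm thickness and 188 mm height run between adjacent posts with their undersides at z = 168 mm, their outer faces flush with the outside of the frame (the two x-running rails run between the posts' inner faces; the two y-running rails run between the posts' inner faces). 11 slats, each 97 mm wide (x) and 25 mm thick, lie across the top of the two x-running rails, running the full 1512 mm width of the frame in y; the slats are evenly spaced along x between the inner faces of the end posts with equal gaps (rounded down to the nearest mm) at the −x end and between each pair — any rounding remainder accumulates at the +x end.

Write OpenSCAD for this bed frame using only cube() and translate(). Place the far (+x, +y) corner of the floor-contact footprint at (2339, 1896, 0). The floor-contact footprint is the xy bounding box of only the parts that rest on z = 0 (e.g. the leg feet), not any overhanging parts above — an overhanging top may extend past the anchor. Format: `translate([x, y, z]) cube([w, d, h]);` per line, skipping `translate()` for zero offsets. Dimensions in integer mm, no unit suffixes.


translate([285, 384, 0]) cube([82, 82, 394]);
translate([285, 1814, 0]) cube([82, 82, 394]);
translate([2257, 384, 0]) cube([82, 82, 394]);
translate([2257, 1814, 0]) cube([82, 82, 394]);
translate([367, 384, 168]) cube([1890, 23, 188]);
translate([367, 1873, 168]) cube([1890, 23, 188]);
translate([285, 466, 168]) cube([23, 1348, 188]);
translate([2316, 466, 168]) cube([23, 1348, 188]);
translate([435, 384, 356]) cube([97, 1512, 25]);
translate([600, 384, 356]) cube([97, 1512, 25]);
translate([765, 384, 356]) cube([97, 1512, 25]);
translate([930, 384, 356]) cube([97, 1512, 25]);
translate([1095, 384, 356]) cube([97, 1512, 25]);
translate([1260, 384, 356]) cube([97, 1512, 25]);
translate([1425, 384, 356]) cube([97, 1512, 25]);
translate([1590, 384, 356]) cube([97, 1512, 25]);
translate([1755, 384, 356]) cube([97, 1512, 25]);
translate([1920, 384, 356]) cube([97, 1512, 25]);
translate([2085, 384, 356]) cube([97, 1512, 25]);


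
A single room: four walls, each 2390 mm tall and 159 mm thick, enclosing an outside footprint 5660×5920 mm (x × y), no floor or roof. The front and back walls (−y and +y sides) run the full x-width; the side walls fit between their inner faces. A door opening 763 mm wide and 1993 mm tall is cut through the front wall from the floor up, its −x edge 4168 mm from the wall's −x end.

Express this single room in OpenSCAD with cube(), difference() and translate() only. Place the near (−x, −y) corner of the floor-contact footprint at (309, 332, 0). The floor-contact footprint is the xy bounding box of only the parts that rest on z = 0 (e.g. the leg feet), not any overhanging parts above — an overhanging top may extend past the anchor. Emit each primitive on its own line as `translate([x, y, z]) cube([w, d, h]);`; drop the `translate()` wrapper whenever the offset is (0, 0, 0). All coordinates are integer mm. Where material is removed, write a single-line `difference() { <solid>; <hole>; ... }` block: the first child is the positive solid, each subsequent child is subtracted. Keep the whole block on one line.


difference() { translate([309, 332, 0]) cube([5660, 159, 2390]); translate([4477, 332, 0]) cube([763, 159, 1993]); }
translate([309, 6093, 0]) cube([5660, 159, 2390]);
translate([309, 491, 0]) cube([159, 5602, 2390]);
translate([5810, 491, 0]) cube([159, 5602, 2390]);


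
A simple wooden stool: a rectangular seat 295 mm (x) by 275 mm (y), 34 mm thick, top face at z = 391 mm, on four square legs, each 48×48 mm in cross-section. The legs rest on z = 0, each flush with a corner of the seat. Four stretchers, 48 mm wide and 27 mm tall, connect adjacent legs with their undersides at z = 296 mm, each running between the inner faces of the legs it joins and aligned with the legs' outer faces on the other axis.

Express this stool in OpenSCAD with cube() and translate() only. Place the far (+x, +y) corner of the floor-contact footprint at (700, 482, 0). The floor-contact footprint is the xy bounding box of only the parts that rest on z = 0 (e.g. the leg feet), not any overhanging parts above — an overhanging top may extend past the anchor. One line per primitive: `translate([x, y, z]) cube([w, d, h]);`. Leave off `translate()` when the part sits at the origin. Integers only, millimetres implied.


// leg_h = 391 - 34 = 357
// stretcher span = 295 - 2*48 = 199
translate([405, 207, 357]) cube([295, 275, 34]);
translate([405, 207, 0]) cube([48, 48, 357]);
translate([652, 207, 0]) cube([48, 48, 357]);
translate([405, 434, 0]) cube([48, 48, 357]);
translate([652, 434, 0]) cube([48, 48, 357]);
translate([453, 207, 296]) cube([199, 48, 27]);
translate([453, 434, 296]) cube([199, 48, 27]);
translate([405, 255, 296]) cube([48, 179, 27]);
translate([652, 255, 296]) cube([48, 179, 27]);


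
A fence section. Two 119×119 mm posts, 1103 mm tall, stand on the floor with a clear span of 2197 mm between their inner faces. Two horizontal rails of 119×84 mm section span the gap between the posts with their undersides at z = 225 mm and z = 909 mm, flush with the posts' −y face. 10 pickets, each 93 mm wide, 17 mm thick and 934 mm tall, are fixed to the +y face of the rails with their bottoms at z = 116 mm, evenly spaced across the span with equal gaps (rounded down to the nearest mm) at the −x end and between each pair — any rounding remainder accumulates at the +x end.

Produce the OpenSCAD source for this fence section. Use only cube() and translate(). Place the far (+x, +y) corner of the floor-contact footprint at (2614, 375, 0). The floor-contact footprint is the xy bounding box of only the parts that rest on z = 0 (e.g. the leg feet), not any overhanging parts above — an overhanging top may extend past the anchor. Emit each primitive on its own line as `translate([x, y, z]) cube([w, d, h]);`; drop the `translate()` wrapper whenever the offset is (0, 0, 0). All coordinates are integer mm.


translate([179, 256, 0]) cube([119, 119, 1103]);
translate([2495, 256, 0]) cube([119, 119, 1103]);
translate([298, 256, 225]) cube([2197, 119, 84]);
translate([298, 256, 909]) cube([2197, 119, 84]);
translate([413, 375, 116]) cube([93, 17, 934]);
translate([621, 375, 116]) cube([93, 17, 934]);
translate([829, 375, 116]) cube([93, 17, 934]);
translate([1037, 375, 116]) cube([93, 17, 934]);
translate([1245, 375, 116]) cube([93, 17, 934]);
translate([1453, 375, 116]) cube([93, 17, 934]);
translate([1661, 375, 116]) cube([93, 17, 934]);
translate([1869, 375, 116]) cube([93, 17, 934]);
translate([2077, 375, 116]) cube([93, 17, 934]);
translate([2285, 375, 116]) cube([93, 17, 934]);


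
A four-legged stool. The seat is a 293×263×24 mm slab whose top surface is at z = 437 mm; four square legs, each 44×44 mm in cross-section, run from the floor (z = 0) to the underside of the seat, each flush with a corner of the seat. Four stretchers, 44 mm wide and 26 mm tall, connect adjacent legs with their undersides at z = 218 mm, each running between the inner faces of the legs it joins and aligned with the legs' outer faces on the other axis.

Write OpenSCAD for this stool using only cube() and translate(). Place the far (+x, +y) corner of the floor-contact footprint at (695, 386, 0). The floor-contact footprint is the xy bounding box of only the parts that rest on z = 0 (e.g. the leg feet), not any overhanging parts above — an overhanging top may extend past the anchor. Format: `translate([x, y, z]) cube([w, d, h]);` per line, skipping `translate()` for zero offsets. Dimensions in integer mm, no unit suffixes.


translate([402, 123, 413]) cube([293, 263, 24]);
translate([402, 123, 0]) cube([44, 44, 413]);
translate([651, 123, 0]) cube([44, 44, 413]);
translate([402, 342, 0]) cube([44, 44, 413]);
translate([651, 342, 0]) cube([44, 44, 413]);
translate([446, 123, 218]) cube([205, 44, 26]);
translate([446, 342, 218]) cube([205, 44, 26]);
translate([402, 167, 218]) cube([44, 175, 26]);
translate([651, 167, 218]) cube([44, 175, 26]);


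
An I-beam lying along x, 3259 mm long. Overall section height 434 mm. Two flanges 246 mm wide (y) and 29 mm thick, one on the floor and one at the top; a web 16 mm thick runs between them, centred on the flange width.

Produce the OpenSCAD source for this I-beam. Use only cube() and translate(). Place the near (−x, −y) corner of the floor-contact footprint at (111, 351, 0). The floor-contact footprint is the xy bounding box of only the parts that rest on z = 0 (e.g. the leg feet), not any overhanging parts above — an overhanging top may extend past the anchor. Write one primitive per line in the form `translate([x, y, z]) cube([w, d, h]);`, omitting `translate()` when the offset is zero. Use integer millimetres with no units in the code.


translate([111, 351, 0]) cube([3259, 246, 29]);
translate([111, 466, 29]) cube([3259, 16, 376]);
translate([111, 351, 405]) cube([3259, 246, 29]);


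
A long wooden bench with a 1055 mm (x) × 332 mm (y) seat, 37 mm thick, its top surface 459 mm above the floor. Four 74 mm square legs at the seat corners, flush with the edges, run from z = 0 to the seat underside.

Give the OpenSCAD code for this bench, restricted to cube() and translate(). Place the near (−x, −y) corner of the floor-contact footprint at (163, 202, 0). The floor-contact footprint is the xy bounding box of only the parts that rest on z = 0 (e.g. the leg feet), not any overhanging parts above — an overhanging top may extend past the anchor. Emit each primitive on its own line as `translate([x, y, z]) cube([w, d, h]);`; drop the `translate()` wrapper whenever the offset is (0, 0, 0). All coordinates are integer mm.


// leg_h = 459 − 37 = 422
translate([163, 202, 422]) cube([1055, 332, 37]);
translate([163, 202, 0]) cube([74, 74, 422]);
translate([163, 460, 0]) cube([74, 74, 422]);
translate([1144, 202, 0]) cube([74, 74, 422]);
translate([1144, 460, 0]) cube([74, 74, 422]);


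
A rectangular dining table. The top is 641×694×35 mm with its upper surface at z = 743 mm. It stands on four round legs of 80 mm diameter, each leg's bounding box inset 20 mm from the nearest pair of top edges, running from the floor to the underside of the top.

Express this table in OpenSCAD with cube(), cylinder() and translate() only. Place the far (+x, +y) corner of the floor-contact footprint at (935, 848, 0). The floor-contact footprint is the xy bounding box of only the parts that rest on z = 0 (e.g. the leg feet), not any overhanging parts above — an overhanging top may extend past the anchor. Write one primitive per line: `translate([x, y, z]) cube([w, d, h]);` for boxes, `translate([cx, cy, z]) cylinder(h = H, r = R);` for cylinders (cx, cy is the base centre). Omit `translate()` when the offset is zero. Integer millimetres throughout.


translate([314, 174, 708]) cube([641, 694, 35]);
translate([374, 234, 0]) cylinder(h = 708, r = 40);
translate([895, 234, 0]) cylinder(h = 708, r = 40);
translate([374, 808, 0]) cylinder(h = 708, r = 40);
translate([895, 808, 0]) cylinder(h = 708, r = 40);


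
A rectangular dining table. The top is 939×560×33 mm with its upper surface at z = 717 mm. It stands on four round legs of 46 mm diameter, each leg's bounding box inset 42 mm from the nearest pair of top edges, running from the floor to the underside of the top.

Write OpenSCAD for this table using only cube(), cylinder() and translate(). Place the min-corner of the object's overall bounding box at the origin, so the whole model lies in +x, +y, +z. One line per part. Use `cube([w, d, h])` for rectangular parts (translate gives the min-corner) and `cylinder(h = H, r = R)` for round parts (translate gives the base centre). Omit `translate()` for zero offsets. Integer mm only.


translate([0, 0, 684]) cube([939, 560, 33]);
translate([65, 65, 0]) cylinder(h = 684, r = 23);
translate([874, 65, 0]) cylinder(h = 684, r = 23);
translate([65, 495, 0]) cylinder(h = 684, r = 23);
translate([874, 495, 0]) cylinder(h = 684, r = 23);


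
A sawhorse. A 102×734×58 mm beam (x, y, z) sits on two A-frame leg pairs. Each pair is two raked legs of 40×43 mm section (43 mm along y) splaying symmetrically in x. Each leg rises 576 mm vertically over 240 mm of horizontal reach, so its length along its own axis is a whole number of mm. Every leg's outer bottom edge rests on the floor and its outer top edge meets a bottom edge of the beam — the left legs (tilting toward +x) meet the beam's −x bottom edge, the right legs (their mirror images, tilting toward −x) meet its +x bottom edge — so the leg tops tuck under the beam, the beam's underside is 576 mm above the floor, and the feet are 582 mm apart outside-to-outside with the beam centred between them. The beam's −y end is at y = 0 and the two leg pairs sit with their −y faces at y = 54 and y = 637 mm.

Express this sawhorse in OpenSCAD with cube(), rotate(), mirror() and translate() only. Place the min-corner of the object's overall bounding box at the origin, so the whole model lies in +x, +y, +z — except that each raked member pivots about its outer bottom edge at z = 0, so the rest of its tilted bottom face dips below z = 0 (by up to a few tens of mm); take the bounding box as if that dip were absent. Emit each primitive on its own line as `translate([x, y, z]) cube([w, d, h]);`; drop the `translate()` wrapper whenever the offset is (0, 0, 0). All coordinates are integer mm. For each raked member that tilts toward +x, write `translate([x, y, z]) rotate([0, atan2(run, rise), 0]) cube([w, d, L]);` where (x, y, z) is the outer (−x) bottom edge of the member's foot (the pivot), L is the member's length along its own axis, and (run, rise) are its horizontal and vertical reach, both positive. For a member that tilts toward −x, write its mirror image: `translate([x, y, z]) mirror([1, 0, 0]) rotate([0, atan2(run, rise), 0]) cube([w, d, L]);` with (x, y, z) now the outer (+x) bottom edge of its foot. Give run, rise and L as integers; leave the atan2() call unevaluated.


// leg length = √(240² + 576²) = 624
// right-leg outer foot x = 2·240 + 102 = 582
// beam min-corner = (240, 0, 576)
translate([240, 0, 576]) cube([102, 734, 58]);
translate([0, 54, 0]) rotate([0, atan2(240, 576), 0]) cube([40, 43, 624]);
translate([582, 54, 0]) mirror([1, 0, 0]) rotate([0, atan2(240, 576), 0]) cube([40, 43, 624]);
translate([0, 637, 0]) rotate([0, atan2(240, 576), 0]) cube([40, 43, 624]);
translate([582, 637, 0]) mirror([1, 0, 0]) rotate([0, atan2(240, 576), 0]) cube([40, 43, 624]);


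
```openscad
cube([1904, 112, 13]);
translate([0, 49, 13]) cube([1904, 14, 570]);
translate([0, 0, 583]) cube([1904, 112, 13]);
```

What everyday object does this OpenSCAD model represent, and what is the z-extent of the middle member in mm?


An I-beam. The web height is 570 mm.

Two wide flanges with a thin centred web — an I-beam. Overall 596 mm minus two 13 mm flanges gives a web of 596 − 2·13 = 570 mm.


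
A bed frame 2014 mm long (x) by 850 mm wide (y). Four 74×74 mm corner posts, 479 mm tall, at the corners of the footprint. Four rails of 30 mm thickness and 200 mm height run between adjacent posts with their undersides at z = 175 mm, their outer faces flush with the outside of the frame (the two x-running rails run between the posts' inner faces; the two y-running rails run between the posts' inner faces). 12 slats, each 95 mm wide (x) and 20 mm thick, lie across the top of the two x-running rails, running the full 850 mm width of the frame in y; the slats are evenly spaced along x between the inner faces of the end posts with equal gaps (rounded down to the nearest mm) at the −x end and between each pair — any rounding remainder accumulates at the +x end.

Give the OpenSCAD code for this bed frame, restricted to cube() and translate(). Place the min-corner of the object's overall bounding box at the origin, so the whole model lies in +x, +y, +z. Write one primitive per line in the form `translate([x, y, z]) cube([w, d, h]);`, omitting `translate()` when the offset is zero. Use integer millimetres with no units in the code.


cube([74, 74, 479]);
translate([0, 776, 0]) cube([74, 74, 479]);
translate([1940, 0, 0]) cube([74, 74, 479]);
translate([1940, 776, 0]) cube([74, 74, 479]);
translate([74, 0, 175]) cube([1866, 30, 200]);
translate([74, 820, 175]) cube([1866, 30, 200]);
translate([0, 74, 175]) cube([30, 702, 200]);
translate([1984, 74, 175]) cube([30, 702, 200]);
translate([129, 0, 375]) cube([95, 850, 20]);
translate([279, 0, 375]) cube([95, 850, 20]);
translate([429, 0, 375]) cube([95, 850, 20]);
translate([579, 0, 375]) cube([95, 850, 20]);
translate([729, 0, 375]) cube([95, 850, 20]);
translate([879, 0, 375]) cube([95, 850, 20]);
translate([1029, 0, 375]) cube([95, 850, 20]);
translate([1179, 0, 375]) cube([95, 850, 20]);
translate([1329, 0, 375]) cube([95, 850, 20]);
translate([1479, 0, 375]) cube([95, 850, 20]);
translate([1629, 0, 375]) cube([95, 850, 20]);
translate([1779, 0, 375]) cube([95, 850, 20]);


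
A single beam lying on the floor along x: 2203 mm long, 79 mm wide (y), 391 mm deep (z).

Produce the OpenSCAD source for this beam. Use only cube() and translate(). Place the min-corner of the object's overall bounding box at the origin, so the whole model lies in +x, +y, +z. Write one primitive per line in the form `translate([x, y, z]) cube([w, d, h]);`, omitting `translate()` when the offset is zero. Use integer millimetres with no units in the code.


cube([2203, 79, 391]);


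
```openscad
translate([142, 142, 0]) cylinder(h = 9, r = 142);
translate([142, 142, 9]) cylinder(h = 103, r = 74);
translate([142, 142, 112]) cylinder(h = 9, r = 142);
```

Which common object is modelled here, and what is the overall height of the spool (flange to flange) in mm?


A spool. The overall height is 121 mm.

Three coaxial cylinders, large–small–large — a spool. Two 9 mm flanges and a 103 mm core give 9 + 103 + 9 = 121 mm.


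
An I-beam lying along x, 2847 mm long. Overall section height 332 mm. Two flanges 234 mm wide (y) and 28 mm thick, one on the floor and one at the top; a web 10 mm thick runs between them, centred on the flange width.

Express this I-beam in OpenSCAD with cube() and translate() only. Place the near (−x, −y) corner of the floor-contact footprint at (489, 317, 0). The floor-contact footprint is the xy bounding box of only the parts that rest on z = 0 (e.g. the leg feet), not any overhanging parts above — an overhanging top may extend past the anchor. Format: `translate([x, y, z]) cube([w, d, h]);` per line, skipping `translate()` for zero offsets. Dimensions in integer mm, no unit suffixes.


translate([489, 317, 0]) cube([2847, 234, 28]);
translate([489, 429, 28]) cube([2847, 10, 276]);
translate([489, 317, 304]) cube([2847, 234, 28]);


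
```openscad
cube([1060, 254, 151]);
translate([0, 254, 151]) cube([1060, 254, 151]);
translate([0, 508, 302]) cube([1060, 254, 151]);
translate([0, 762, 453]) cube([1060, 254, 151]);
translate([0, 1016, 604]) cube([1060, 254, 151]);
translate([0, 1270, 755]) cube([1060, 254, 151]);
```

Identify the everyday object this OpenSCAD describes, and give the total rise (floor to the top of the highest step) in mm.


A staircase. The total rise is 906 mm.

6 identical blocks, each offset up and back from the previous — a staircase. Each step is 151 mm tall and there are 6 of them, so the total rise is 6 × 151 = 906 mm.


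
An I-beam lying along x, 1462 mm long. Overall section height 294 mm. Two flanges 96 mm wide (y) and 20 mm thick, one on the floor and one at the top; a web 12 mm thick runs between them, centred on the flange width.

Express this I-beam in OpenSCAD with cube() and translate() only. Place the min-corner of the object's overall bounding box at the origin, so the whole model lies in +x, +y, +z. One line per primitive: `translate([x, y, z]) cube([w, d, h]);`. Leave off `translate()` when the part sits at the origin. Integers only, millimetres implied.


cube([1462, 96, 20]);
translate([0, 42, 20]) cube([1462, 12, 254]);
translate([0, 0, 274]) cube([1462, 96, 20]);


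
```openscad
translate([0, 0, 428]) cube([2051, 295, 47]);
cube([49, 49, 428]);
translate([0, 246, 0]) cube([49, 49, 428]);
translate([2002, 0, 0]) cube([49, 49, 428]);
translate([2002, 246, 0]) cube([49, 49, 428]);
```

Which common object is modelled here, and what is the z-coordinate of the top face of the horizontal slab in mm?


A bench. The seat-top height is 475 mm.

A long slab on four corner posts — a bench. The slab sits at z = 428 with thickness 47, so the top is 428 + 47 = 475 mm.


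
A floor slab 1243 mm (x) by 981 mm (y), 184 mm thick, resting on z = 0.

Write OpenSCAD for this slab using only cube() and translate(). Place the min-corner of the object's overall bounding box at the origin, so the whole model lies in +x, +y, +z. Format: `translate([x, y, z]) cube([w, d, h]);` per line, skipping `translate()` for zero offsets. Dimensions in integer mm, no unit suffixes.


cube([1243, 981, 184]);


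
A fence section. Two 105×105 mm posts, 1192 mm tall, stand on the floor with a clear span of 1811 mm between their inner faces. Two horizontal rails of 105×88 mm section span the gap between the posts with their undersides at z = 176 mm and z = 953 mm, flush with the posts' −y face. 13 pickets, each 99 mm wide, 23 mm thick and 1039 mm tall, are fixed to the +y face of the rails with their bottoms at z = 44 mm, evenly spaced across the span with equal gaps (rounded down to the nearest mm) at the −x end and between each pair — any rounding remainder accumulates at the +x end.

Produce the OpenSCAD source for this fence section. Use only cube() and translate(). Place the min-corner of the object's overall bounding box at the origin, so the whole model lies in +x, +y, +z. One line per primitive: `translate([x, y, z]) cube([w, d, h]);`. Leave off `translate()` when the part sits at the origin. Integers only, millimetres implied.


cube([105, 105, 1192]);
translate([1916, 0, 0]) cube([105, 105, 1192]);
translate([105, 0, 176]) cube([1811, 105, 88]);
translate([105, 0, 953]) cube([1811, 105, 88]);
translate([142, 105, 44]) cube([99, 23, 1039]);
translate([278, 105, 44]) cube([99, 23, 1039]);
translate([414, 105, 44]) cube([99, 23, 1039]);
translate([550, 105, 44]) cube([99, 23, 1039]);
translate([686, 105, 44]) cube([99, 23, 1039]);
translate([822, 105, 44]) cube([99, 23, 1039]);
translate([958, 105, 44]) cube([99, 23, 1039]);
translate([1094, 105, 44]) cube([99, 23, 1039]);
translate([1230, 105, 44]) cube([99, 23, 1039]);
translate([1366, 105, 44]) cube([99, 23, 1039]);
translate([1502, 105, 44]) cube([99, 23, 1039]);
translate([1638, 105, 44]) cube([99, 23, 1039]);
translate([1774, 105, 44]) cube([99, 23, 1039]);


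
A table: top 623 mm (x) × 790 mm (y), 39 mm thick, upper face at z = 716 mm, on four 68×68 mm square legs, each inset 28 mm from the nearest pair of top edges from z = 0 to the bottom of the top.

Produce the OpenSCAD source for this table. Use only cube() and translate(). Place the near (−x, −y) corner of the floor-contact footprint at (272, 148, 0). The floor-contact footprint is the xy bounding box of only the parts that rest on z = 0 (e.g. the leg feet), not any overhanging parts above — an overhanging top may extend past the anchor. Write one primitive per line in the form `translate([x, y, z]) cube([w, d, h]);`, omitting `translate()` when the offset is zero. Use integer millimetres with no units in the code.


translate([244, 120, 677]) cube([623, 790, 39]);
translate([272, 148, 0]) cube([68, 68, 677]);
translate([771, 148, 0]) cube([68, 68, 677]);
translate([272, 814, 0]) cube([68, 68, 677]);
translate([771, 814, 0]) cube([68, 68, 677]);


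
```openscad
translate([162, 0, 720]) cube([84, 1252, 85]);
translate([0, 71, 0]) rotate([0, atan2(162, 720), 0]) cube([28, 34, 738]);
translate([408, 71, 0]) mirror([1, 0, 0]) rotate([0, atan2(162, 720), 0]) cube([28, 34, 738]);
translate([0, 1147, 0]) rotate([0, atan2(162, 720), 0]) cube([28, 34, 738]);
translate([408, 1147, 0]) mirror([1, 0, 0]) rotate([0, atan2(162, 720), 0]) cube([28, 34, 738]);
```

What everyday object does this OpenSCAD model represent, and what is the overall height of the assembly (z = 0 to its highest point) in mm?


A sawhorse. The overall height is 805 mm.

A beam across two mirrored pairs of raked legs — a sawhorse. The beam's underside is at z = 720 (matching the legs' vertical rise in atan2(162, 720)) and the beam is 85 mm tall, so its top is at 720 + 85 = 805 mm. The raked legs top out at the beam's underside, so that is the highest point.


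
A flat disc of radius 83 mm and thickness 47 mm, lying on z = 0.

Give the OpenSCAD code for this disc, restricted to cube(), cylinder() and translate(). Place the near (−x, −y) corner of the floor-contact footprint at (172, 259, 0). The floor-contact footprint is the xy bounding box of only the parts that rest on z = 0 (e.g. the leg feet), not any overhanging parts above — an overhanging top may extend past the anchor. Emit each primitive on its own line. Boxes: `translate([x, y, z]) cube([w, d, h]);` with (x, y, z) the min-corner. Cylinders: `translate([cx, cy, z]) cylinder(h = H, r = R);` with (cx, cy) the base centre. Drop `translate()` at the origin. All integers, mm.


translate([255, 342, 0]) cylinder(h = 47, r = 83);


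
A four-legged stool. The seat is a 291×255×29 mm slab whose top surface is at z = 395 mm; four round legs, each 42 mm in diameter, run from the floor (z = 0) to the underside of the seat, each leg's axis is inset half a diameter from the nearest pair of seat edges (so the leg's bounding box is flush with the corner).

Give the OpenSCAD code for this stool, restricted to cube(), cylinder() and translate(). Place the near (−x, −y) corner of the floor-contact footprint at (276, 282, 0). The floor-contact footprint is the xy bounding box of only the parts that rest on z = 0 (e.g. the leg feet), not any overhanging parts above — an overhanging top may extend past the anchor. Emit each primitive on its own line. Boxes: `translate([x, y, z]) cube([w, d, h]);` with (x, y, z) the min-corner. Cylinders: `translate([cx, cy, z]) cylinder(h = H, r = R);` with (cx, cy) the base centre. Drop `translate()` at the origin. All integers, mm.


// leg_h = 395 - 29 = 366
translate([276, 282, 366]) cube([291, 255, 29]);
translate([297, 303, 0]) cylinder(h = 366, r = 21);
translate([546, 303, 0]) cylinder(h = 366, r = 21);
translate([297, 516, 0]) cylinder(h = 366, r = 21);
translate([546, 516, 0]) cylinder(h = 366, r = 21);


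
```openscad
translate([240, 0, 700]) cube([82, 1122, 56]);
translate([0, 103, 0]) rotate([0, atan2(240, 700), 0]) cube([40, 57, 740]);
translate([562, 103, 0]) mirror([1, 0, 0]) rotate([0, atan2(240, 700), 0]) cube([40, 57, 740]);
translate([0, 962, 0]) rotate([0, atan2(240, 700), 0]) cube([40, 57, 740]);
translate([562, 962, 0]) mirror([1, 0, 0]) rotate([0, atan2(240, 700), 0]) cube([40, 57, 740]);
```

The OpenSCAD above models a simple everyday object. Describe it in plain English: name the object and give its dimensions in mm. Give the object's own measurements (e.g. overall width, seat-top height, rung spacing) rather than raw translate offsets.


A sawhorse. A 82×1122×56 mm beam (x, y, z) sits on two A-frame leg pairs. Each pair is two raked legs of 40×57 mm section (57 mm along y) splaying symmetrically in x. Each leg rises 700 mm vertically over 240 mm of horizontal reach and is 740 mm long along its own axis. Every leg's outer bottom edge rests on the floor and its outer top edge meets a bottom edge of the beam — the left legs (tilting toward +x) meet the beam's −x bottom edge, the right legs (their mirror images, tilting toward −x) meet its +x bottom edge — so the leg tops tuck under the beam, the beam's underside is 700 mm above the floor, and the feet are 562 mm apart outside-to-outside with the beam centred between them. The two leg pairs are set in 103 mm from either end of the beam.


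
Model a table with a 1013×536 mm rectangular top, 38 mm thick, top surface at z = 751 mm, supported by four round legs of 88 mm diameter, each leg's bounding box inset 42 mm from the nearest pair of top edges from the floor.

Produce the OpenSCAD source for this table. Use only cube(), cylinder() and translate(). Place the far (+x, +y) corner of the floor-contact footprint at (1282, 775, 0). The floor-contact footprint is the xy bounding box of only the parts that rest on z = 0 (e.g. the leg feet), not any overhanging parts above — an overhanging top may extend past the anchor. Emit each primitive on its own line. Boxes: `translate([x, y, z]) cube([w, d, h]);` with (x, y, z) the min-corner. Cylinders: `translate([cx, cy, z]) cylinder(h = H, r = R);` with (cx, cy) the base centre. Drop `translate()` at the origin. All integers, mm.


translate([311, 281, 713]) cube([1013, 536, 38]);
translate([397, 367, 0]) cylinder(h = 713, r = 44);
translate([1238, 367, 0]) cylinder(h = 713, r = 44);
translate([397, 731, 0]) cylinder(h = 713, r = 44);
translate([1238, 731, 0]) cylinder(h = 713, r = 44);


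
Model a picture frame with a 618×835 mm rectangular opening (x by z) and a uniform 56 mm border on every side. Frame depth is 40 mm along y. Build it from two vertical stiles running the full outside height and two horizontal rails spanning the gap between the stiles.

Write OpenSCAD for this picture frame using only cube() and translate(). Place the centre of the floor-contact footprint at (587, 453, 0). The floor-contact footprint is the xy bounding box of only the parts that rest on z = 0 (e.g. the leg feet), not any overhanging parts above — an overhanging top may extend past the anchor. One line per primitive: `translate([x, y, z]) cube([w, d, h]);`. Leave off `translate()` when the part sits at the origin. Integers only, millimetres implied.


translate([222, 433, 0]) cube([56, 40, 947]);
translate([896, 433, 0]) cube([56, 40, 947]);
translate([278, 433, 0]) cube([618, 40, 56]);
translate([278, 433, 891]) cube([618, 40, 56]);


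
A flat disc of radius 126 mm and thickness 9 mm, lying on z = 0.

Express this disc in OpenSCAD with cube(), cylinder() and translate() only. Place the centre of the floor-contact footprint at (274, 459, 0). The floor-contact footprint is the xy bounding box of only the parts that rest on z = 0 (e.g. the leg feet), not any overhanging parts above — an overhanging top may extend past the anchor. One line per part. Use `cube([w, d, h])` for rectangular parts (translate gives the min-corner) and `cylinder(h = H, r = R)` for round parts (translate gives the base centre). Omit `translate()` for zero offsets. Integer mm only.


translate([274, 459, 0]) cylinder(h = 9, r = 126);


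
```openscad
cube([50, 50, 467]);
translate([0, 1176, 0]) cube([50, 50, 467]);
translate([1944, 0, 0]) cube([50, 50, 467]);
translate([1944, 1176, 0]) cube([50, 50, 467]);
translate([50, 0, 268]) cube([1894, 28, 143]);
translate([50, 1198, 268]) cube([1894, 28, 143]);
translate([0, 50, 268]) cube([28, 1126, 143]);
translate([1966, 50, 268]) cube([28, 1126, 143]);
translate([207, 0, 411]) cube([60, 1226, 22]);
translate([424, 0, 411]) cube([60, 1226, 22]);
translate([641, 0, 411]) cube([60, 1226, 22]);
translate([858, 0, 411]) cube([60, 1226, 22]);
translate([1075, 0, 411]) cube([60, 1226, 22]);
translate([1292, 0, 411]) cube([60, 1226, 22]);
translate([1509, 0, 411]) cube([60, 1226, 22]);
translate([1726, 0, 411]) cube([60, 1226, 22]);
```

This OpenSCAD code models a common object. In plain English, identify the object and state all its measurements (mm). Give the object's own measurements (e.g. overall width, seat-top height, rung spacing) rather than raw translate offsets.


A bed frame 1994 mm long (x) by 1226 mm wide (y). Four 50×50 mm corner posts, 467 mm tall, at the corners of the footprint. Four rails of 28 mm thickness and 143 mm height run between adjacent posts with their undersides at z = 268 mm, their outer faces flush with the outside of the frame (the two x-running rails run between the posts' inner faces; the two y-running rails run between the posts' inner faces). 8 slats, each 60 mm wide (x) and 22 mm thick, lie across the top of the two x-running rails, running the full 1226 mm width of the frame in y; along x they sit between the end posts with a 157 mm gap after the −x posts and between neighbouring slats, leaving 158 mm before the +x posts.


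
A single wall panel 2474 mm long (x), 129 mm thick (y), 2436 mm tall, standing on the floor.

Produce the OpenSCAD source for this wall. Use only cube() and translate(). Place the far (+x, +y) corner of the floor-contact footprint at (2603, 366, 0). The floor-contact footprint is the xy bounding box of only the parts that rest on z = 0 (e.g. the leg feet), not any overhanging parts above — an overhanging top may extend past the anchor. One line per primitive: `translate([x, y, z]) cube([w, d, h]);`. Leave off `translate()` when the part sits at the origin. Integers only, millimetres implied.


translate([129, 237, 0]) cube([2474, 129, 2436]);


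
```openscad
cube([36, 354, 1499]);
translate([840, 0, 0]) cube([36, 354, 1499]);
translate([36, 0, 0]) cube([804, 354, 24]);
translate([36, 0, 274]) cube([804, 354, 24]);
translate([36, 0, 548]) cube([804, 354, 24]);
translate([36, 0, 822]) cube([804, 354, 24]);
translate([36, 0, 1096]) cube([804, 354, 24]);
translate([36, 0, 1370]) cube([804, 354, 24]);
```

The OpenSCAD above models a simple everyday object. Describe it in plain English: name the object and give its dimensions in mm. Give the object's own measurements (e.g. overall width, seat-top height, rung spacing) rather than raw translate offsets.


An open bookshelf. Two side panels, each 36 mm thick, 354 mm deep and 1499 mm tall, stand 876 mm apart (outside-to-outside). Between them sit 6 shelves, each 24 mm thick and 354 mm deep, spanning the full gap between the sides. The bottom shelf rests on the floor (its underside at z = 0) and the clear gap between one shelf's top and the next shelf's underside is 250 mm.


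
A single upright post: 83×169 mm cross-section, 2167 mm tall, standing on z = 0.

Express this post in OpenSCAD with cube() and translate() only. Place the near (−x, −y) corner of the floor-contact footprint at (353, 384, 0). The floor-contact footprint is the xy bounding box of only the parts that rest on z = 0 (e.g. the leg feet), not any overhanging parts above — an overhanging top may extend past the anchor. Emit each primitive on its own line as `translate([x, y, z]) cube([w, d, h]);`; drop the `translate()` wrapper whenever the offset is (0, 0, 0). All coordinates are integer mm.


translate([353, 384, 0]) cube([83, 169, 2167]);
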